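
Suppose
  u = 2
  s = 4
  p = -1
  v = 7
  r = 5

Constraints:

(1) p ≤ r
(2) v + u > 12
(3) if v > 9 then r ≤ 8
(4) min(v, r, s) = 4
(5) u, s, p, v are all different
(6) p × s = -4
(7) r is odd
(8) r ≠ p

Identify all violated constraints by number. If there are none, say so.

(1) p = -1, r = 5; -1 ≤ 5 — OK.
(2) v + u = 7 + 2 = 9; 9 ≤ 12, bound 12 not met — violated.
(3) v = 7, not > 9; antecedent false, conditional vacuously true — OK.
(4) min(7, 5, 4) = 4 — OK.
(5) values 2, 4, -1, 7 are pairwise distinct — OK.
(6) p × s = -1 × 4 = -4 — OK.
(7) r = 5 is odd — OK.
(8) r = 5, p = -1; distinct — OK.

No — constraint 2 is not satisfied.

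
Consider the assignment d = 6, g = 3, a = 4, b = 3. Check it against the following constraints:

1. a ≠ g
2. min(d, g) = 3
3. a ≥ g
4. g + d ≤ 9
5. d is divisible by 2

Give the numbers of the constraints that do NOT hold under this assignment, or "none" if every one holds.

1. a = 4, g = 3; distinct  true
2. min(6, 3) = 3  true
3. a = 4, g = 3; 4 ≥ 3  true
4. g + d = 3 + 6 = 9; 9 ≤ 9  true
5. 6 / 2 = 3, so 2 divides 6  true

None — every constraint holds.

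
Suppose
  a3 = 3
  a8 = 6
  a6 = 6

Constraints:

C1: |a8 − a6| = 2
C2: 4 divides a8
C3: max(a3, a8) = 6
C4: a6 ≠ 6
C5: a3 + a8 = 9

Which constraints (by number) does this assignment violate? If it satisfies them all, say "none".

Constraints 1, 2, 4 do not hold.

C1: |6 − 6| = 0, not 2 — violated.
C2: 6 = 4×1 + 2, so 4 does not divide 6 — violated.
C3: max(3, 6) = 6 — satisfied.
C4: a6 = 6, but 6 is required to differ — violated.
C5: a3 + a8 = 3 + 6 = 9 — satisfied.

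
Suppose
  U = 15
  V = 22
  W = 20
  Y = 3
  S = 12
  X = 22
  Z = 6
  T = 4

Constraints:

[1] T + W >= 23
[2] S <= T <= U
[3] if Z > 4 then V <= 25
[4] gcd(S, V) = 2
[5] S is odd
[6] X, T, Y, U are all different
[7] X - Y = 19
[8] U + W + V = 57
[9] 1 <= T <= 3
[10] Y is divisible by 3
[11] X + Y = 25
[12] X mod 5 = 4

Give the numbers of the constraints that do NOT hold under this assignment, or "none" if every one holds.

The assignment fails constraints 2, 5, 9, 12.

[1] T + W = 4 + 20 = 24; 24 ≥ 23 — OK.
[2] values 12, 4, 15; S = 12 is not <= T = 4 — violated.
[3] Z = 6 > 4, so we need V ≤ 25; V = 22 ≤ 25 — OK.
[4] gcd(12, 22) = 2 — OK.
[5] S = 12 is even — violated.
[6] values 22, 4, 3, 15 are pairwise distinct — OK.
[7] X - Y = 22 - 3 = 19 — OK.
[8] U + W + V = 15 + 20 + 22 = 57 — OK.
[9] T = 4 is outside [1, 3] — violated.
[10] 3 / 3 = 1, so 3 divides 3 — OK.
[11] X + Y = 22 + 3 = 25 — OK.
[12] 22 mod 5 = 2, not 4 — violated.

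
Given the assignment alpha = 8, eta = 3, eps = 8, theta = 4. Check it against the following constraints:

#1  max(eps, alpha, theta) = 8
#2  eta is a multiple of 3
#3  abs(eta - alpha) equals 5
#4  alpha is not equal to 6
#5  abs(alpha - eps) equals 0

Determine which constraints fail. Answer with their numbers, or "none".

No violations.

#1 max(8, 8, 4) = 8 — satisfied.
#2 3 / 3 = 1, so 3 divides 3 — satisfied.
#3 abs(3 - 8) = 5 — satisfied.
#4 alpha = 8, and 8 ≠ 6 — satisfied.
#5 abs(8 - 8) = 0 — satisfied.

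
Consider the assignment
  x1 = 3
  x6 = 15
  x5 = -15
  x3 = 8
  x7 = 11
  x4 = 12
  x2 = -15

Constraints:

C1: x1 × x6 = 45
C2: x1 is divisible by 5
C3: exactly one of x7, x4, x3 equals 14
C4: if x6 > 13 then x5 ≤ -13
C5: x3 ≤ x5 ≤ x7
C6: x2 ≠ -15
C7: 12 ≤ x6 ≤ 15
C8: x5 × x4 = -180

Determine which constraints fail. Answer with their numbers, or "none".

C1: x1 × x6 = 3 × 15 = 45 — holds.
C2: 3 = 5×0 + 3, so 5 does not divide 3 — fails.
C3: x7=11, x4=12, x3=8; 0 of them equal 14, not exactly one — fails.
C4: x6 = 15 > 13, so we need x5 ≤ -13; x5 = -15 ≤ -13 — holds.
C5: values 8, -15, 11; x3 = 8 is not ≤ x5 = -15 — fails.
C6: x2 = -15, but -15 is required to differ — fails.
C7: x6 = 15 lies in [12, 15] — holds.
C8: x5 × x4 = -15 × 12 = -180 — holds.

The assignment fails constraints 2, 3, 5, 6.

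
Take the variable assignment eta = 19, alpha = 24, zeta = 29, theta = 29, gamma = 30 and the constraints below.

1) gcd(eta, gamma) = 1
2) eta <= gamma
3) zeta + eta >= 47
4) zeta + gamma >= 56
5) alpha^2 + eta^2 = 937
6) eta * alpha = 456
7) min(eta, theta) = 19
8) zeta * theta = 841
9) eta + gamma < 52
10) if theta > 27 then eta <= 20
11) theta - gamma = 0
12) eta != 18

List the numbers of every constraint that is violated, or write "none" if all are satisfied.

Constraint 11 is violated.

1) gcd(19, 30) = 1  ✔
2) eta = 19, gamma = 30; 19 ≤ 30  ✔
3) zeta + eta = 29 + 19 = 48; 48 ≥ 47  ✔
4) zeta + gamma = 29 + 30 = 59; 59 ≥ 56  ✔
5) alpha^2 + eta^2 = 24^2 + 19^2 = 576 + 361 = 937  ✔
6) eta * alpha = 19 * 24 = 456  ✔
7) min(19, 29) = 19  ✔
8) zeta * theta = 29 * 29 = 841  ✔
9) eta + gamma = 19 + 30 = 49; 49 < 52  ✔
10) theta = 29 > 27, so we need eta ≤ 20; eta = 19 ≤ 20  ✔
11) theta - gamma = 29 - 30 = -1, not 0  ✘
12) eta = 19, and 19 ≠ 18  ✔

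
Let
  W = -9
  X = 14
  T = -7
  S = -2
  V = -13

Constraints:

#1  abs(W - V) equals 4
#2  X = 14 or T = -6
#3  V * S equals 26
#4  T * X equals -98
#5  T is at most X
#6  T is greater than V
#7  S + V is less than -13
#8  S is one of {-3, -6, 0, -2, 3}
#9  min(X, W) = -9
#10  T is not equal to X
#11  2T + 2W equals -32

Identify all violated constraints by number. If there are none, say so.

#1 abs(-9 - (-13)) = 4 — satisfied.
#2 X = 14 = 14 (first disjunct) — satisfied.
#3 V * S = -13 * (-2) = 26 — satisfied.
#4 T * X = -7 * 14 = -98 — satisfied.
#5 T = -7, X = 14; -7 ≤ 14 — satisfied.
#6 T = -7, V = -13; -7 > -13 — satisfied.
#7 S + V = -2 + (-13) = -15; -15 < -13 — satisfied.
#8 S = -2 is in {-3, -6, 0, -2, 3} — satisfied.
#9 min(14, -9) = -9 — satisfied.
#10 T = -7, X = 14; distinct — satisfied.
#11 2T + 2W = 2(-7) + 2(-9) = -32 — satisfied.

None — every constraint holds.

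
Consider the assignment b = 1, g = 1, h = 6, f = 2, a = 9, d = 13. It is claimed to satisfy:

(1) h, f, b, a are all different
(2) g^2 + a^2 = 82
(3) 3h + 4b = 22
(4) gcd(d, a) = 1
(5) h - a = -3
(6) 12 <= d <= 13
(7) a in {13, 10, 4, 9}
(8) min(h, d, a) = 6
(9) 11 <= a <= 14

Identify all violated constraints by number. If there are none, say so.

(1) values 6, 2, 1, 9 are pairwise distinct — satisfied.
(2) g^2 + a^2 = 1^2 + 9^2 = 1 + 81 = 82 — satisfied.
(3) 3h + 4b = 3(6) + 4(1) = 22 — satisfied.
(4) gcd(13, 9) = 1 — satisfied.
(5) h - a = 6 - 9 = -3 — satisfied.
(6) d = 13 lies in [12, 13] — satisfied.
(7) a = 9 is in {13, 10, 4, 9} — satisfied.
(8) min(6, 13, 9) = 6 — satisfied.
(9) a = 9 is outside [11, 14] — violated.

Constraint 9 does not hold.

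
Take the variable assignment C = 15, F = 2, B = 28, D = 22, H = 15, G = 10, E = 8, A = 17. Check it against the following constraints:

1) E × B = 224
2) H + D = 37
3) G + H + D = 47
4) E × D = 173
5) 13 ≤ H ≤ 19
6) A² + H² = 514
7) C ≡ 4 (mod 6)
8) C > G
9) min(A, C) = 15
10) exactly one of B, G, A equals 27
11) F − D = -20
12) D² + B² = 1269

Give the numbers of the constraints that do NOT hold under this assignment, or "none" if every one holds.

Constraints 4, 7, 10, and 12 do not hold.

1) E × B = 8 × 28 = 224 — satisfied.
2) H + D = 15 + 22 = 37 — satisfied.
3) G + H + D = 10 + 15 + 22 = 47 — satisfied.
4) E × D = 8 × 22 = 176, not 173 — violated.
5) H = 15 lies in [13, 19] — satisfied.
6) A² + H² = 17² + 15² = 289 + 225 = 514 — satisfied.
7) 15 mod 6 = 3, not 4 — violated.
8) C = 15, G = 10; 15 > 10 — satisfied.
9) min(17, 15) = 15 — satisfied.
10) B=28, G=10, A=17; 0 of them equal 27, not exactly one — violated.
11) F − D = 2 − 22 = -20 — satisfied.
12) D² + B² = 22² + 28² = 484 + 784 = 1268, not 1269 — violated.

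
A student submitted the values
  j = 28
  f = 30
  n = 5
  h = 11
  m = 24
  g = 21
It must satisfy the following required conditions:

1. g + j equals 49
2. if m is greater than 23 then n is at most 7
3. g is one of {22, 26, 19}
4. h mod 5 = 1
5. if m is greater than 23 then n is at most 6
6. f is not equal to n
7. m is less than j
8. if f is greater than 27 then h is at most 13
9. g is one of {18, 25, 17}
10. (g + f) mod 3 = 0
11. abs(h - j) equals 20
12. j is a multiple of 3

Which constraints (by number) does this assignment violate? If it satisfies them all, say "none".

1. g + j = 21 + 28 = 49  ✔
2. m = 24 > 23, so we need n ≤ 7; n = 5 ≤ 7  ✔
3. g = 21 is not in {22, 26, 19}  ✘
4. 11 mod 5 = 1  ✔
5. m = 24 > 23, so we need n ≤ 6; n = 5 ≤ 6  ✔
6. f = 30, n = 5; distinct  ✔
7. m = 24, j = 28; 24 < 28  ✔
8. f = 30 > 27, so we need h ≤ 13; h = 11 ≤ 13  ✔
9. g = 21 is not in {18, 25, 17}  ✘
10. g + f = 51; 51 mod 3 = 0  ✔
11. abs(11 - 28) = 17, not 20  ✘
12. 28 = 3*9 + 1, so 3 does not divide 28  ✘

Constraints 3, 9, 11, and 12 do not hold.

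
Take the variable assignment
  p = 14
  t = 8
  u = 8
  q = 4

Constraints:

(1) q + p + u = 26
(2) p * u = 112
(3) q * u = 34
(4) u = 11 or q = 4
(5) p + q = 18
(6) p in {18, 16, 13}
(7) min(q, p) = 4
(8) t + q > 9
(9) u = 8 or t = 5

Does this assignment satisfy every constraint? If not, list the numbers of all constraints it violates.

Violated: 3 and 6.

(1) q + p + u = 4 + 14 + 8 = 26 — holds.
(2) p * u = 14 * 8 = 112 — holds.
(3) q * u = 4 * 8 = 32, not 34 — does not hold.
(4) u = 8 ≠ 11, but q = 4 = 4 (second disjunct) — holds.
(5) p + q = 14 + 4 = 18 — holds.
(6) p = 14 is not in {18, 16, 13} — does not hold.
(7) min(4, 14) = 4 — holds.
(8) t + q = 8 + 4 = 12; 12 > 9 — holds.
(9) u = 8 = 8 (first disjunct) — holds.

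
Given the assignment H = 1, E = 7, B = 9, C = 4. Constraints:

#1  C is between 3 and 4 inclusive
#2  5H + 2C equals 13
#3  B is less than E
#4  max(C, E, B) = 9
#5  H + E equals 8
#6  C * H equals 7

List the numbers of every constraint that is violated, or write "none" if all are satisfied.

#1 C = 4 lies in [3, 4] — holds.
#2 5H + 2C = 5(1) + 2(4) = 13 — holds.
#3 B = 9, E = 7; 9 ≥ 7 (want <) — fails.
#4 max(4, 7, 9) = 9 — holds.
#5 H + E = 1 + 7 = 8 — holds.
#6 C * H = 4 * 1 = 4, not 7 — fails.

Constraints 3 and 6 do not hold.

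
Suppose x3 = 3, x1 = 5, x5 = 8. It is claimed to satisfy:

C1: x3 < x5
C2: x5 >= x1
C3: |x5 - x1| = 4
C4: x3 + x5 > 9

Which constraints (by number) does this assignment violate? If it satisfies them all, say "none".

C1: x3 = 3, x5 = 8; 3 < 8 — OK.
C2: x5 = 8, x1 = 5; 8 ≥ 5 — OK.
C3: |8 - 5| = 3, not 4 — violated.
C4: x3 + x5 = 3 + 8 = 11; 11 > 9 — OK.

Constraint 3 does not hold.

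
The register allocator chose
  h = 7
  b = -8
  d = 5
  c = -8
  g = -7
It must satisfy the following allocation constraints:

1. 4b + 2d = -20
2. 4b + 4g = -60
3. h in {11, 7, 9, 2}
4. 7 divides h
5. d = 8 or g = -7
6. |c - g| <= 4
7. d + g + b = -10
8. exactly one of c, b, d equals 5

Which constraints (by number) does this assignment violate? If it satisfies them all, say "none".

Constraint 1 does not hold.

1. 4b + 2d = 4(-8) + 2(5) = -22, not -20 — fails.
2. 4b + 4g = 4(-8) + 4(-7) = -60 — holds.
3. h = 7 is in {11, 7, 9, 2} — holds.
4. 7 / 7 = 1, so 7 divides 7 — holds.
5. d = 5 ≠ 8, but g = -7 = -7 (second disjunct) — holds.
6. |-8 - (-7)| = 1; 1 ≤ 4 — holds.
7. d + g + b = 5 + (-7) + (-8) = -10 — holds.
8. c=-8, b=-8, d=5; 1 of them equals 5 — holds.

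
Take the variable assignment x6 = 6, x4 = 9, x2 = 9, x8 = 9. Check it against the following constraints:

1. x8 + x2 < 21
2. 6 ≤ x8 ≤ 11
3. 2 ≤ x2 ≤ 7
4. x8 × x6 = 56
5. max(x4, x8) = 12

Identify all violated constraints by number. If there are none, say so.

1. x8 + x2 = 9 + 9 = 18; 18 < 21  holds
2. x8 = 9 lies in [6, 11]  holds
3. x2 = 9 is outside [2, 7]  fails
4. x8 × x6 = 9 × 6 = 54, not 56  fails
5. max(9, 9) = 9, not 12  fails

Constraints 3, 4, and 5 are violated.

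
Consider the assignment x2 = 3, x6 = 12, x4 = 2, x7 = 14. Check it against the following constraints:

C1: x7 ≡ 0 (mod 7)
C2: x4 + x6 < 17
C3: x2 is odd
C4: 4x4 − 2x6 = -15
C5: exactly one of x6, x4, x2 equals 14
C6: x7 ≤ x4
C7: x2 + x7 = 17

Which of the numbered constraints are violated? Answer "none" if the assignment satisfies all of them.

C1: 14 mod 7 = 0 — holds.
C2: x4 + x6 = 2 + 12 = 14; 14 < 17 — holds.
C3: x2 = 3 is odd — holds.
C4: 4x4 − 2x6 = 4(2) − 2(12) = -16, not -15 — fails.
C5: x6=12, x4=2, x2=3; 0 of them equal 14, not exactly one — fails.
C6: x7 = 14, x4 = 2; 14 > 2 (want ≤) — fails.
C7: x2 + x7 = 3 + 14 = 17 — holds.

Constraints 4, 5, and 6 are violated.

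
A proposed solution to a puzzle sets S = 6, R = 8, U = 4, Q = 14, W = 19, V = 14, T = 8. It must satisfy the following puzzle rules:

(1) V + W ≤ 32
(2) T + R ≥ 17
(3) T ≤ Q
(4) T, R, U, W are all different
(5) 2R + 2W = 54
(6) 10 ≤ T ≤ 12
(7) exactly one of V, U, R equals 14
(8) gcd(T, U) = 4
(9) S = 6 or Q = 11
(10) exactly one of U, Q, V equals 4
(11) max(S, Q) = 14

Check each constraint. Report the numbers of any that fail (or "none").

(1) V + W = 14 + 19 = 33; 33 > 32, bound 32 not met — does not hold.
(2) T + R = 8 + 8 = 16; 16 < 17, bound 17 not met — does not hold.
(3) T = 8, Q = 14; 8 ≤ 14 — holds.
(4) T = R = 8, not all different — does not hold.
(5) 2R + 2W = 2(8) + 2(19) = 54 — holds.
(6) T = 8 is outside [10, 12] — does not hold.
(7) V=14, U=4, R=8; 1 of them equals 14 — holds.
(8) gcd(8, 4) = 4 — holds.
(9) S = 6 = 6 (first disjunct) — holds.
(10) U=4, Q=14, V=14; 1 of them equals 4 — holds.
(11) max(6, 14) = 14 — holds.

Constraints 1, 2, 4, and 6 do not hold.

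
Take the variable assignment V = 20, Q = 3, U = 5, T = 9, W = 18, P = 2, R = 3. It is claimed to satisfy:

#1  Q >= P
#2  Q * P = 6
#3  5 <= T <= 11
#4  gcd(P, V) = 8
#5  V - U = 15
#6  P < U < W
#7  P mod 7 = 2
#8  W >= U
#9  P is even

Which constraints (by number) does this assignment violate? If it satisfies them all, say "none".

#1 Q = 3, P = 2; 3 ≥ 2 — holds.
#2 Q * P = 3 * 2 = 6 — holds.
#3 T = 9 lies in [5, 11] — holds.
#4 gcd(2, 20) = 2, not 8 — fails.
#5 V - U = 20 - 5 = 15 — holds.
#6 values 2 < 5 < 18 — holds.
#7 2 mod 7 = 2 — holds.
#8 W = 18, U = 5; 18 ≥ 5 — holds.
#9 P = 2 is even — holds.

Constraint 4 is violated.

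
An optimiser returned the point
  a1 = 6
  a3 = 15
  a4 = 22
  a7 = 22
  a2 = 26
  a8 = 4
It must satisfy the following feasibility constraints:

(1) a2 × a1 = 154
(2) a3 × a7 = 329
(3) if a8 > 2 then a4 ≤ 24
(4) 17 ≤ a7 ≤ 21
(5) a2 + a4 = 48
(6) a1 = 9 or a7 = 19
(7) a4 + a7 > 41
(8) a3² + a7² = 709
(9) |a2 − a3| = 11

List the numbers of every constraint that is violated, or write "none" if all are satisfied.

Constraints 1, 2, 4, and 6 are violated.

(1) a2 × a1 = 26 × 6 = 156, not 154  fails
(2) a3 × a7 = 15 × 22 = 330, not 329  fails
(3) a8 = 4 > 2, so we need a4 ≤ 24; a4 = 22 ≤ 24  holds
(4) a7 = 22 is outside [17, 21]  fails
(5) a2 + a4 = 26 + 22 = 48  holds
(6) a1 = 6 ≠ 9 and a7 = 22 ≠ 19; both disjuncts false  fails
(7) a4 + a7 = 22 + 22 = 44; 44 > 41  holds
(8) a3² + a7² = 15² + 22² = 225 + 484 = 709  holds
(9) |26 − 15| = 11  holds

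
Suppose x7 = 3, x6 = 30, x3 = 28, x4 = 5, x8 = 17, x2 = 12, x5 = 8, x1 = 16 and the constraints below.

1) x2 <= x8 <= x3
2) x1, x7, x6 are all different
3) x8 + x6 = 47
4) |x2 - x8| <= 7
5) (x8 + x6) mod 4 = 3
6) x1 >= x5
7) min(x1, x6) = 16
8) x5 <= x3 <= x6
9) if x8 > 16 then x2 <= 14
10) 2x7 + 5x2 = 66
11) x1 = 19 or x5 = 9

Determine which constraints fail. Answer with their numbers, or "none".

1) values 12 <= 17 <= 28 — OK.
2) values 16, 3, 30 are pairwise distinct — OK.
3) x8 + x6 = 17 + 30 = 47 — OK.
4) |12 - 17| = 5; 5 ≤ 7 — OK.
5) x8 + x6 = 47; 47 mod 4 = 3 — OK.
6) x1 = 16, x5 = 8; 16 ≥ 8 — OK.
7) min(16, 30) = 16 — OK.
8) values 8 <= 28 <= 30 — OK.
9) x8 = 17 > 16, so we need x2 ≤ 14; x2 = 12 ≤ 14 — OK.
10) 2x7 + 5x2 = 2(3) + 5(12) = 66 — OK.
11) x1 = 16 ≠ 19 and x5 = 8 ≠ 9; both disjuncts false — violated.

The assignment fails constraint 11.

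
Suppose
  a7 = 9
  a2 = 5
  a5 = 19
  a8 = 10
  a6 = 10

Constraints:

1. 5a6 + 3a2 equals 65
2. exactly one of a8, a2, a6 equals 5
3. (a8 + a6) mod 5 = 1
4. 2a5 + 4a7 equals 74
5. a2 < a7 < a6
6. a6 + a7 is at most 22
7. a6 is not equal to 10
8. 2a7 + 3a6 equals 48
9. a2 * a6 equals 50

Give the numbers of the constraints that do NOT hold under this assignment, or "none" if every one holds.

Constraints 3, 7 are violated.

1. 5a6 + 3a2 = 5(10) + 3(5) = 65 — holds.
2. a8=10, a2=5, a6=10; 1 of them equals 5 — holds.
3. a8 + a6 = 20; 20 mod 5 = 0, not 1 — fails.
4. 2a5 + 4a7 = 2(19) + 4(9) = 74 — holds.
5. values 5 < 9 < 10 — holds.
6. a6 + a7 = 10 + 9 = 19; 19 ≤ 22 — holds.
7. a6 = 10, but 10 is required to differ — fails.
8. 2a7 + 3a6 = 2(9) + 3(10) = 48 — holds.
9. a2 * a6 = 5 * 10 = 50 — holds.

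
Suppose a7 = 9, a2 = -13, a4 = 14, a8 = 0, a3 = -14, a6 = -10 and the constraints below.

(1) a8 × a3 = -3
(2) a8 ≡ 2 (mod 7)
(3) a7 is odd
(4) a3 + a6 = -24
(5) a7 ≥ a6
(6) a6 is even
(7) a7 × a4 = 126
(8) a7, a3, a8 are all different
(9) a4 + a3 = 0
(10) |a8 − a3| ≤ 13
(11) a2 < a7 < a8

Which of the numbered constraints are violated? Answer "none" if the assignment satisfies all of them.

Violated: 1, 2, 10, 11.

(1) a8 × a3 = 0 × (-14) = 0, not -3  ✗
(2) 0 mod 7 = 0, not 2  ✗
(3) a7 = 9 is odd  ✓
(4) a3 + a6 = -14 + (-10) = -24  ✓
(5) a7 = 9, a6 = -10; 9 ≥ -10  ✓
(6) a6 = -10 is even  ✓
(7) a7 × a4 = 9 × 14 = 126  ✓
(8) values 9, -14, 0 are pairwise distinct  ✓
(9) a4 + a3 = 14 + (-14) = 0  ✓
(10) |0 − (-14)| = 14; 14 > 13, exceeds bound 13  ✗
(11) values -13, 9, 0; a7 = 9 is not < a8 = 0  ✗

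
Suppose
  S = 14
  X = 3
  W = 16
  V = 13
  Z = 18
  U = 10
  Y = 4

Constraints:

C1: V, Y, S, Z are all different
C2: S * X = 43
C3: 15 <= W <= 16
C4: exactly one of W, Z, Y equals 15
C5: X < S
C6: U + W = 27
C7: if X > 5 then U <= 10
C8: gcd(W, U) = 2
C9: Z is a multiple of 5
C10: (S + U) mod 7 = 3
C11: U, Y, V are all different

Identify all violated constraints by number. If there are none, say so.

No — constraints 2, 4, 6, and 9 are not satisfied.

C1: values 13, 4, 14, 18 are pairwise distinct — holds.
C2: S * X = 14 * 3 = 42, not 43 — fails.
C3: W = 16 lies in [15, 16] — holds.
C4: W=16, Z=18, Y=4; 0 of them equal 15, not exactly one — fails.
C5: X = 3, S = 14; 3 < 14 — holds.
C6: U + W = 10 + 16 = 26, not 27 — fails.
C7: X = 3, not > 5; antecedent false, conditional vacuously true — holds.
C8: gcd(16, 10) = 2 — holds.
C9: 18 = 5*3 + 3, so 5 does not divide 18 — fails.
C10: S + U = 24; 24 mod 7 = 3 — holds.
C11: values 10, 4, 13 are pairwise distinct — holds.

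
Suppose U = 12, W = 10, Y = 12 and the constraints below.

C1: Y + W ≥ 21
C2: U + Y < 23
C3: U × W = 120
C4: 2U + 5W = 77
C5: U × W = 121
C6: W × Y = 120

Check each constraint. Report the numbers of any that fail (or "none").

C1: Y + W = 12 + 10 = 22; 22 ≥ 21 — OK.
C2: U + Y = 12 + 12 = 24; 24 ≥ 23, bound 23 not met — violated.
C3: U × W = 12 × 10 = 120 — OK.
C4: 2U + 5W = 2(12) + 5(10) = 74, not 77 — violated.
C5: U × W = 12 × 10 = 120, not 121 — violated.
C6: W × Y = 10 × 12 = 120 — OK.

Violated: 2, 4, 5.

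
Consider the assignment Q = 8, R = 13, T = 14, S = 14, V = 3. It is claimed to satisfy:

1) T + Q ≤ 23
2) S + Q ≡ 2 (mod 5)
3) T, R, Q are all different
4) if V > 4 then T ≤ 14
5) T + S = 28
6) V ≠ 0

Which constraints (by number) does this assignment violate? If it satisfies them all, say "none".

No violations.

1) T + Q = 14 + 8 = 22; 22 ≤ 23  ✔
2) S + Q = 22; 22 mod 5 = 2  ✔
3) values 14, 13, 8 are pairwise distinct  ✔
4) V = 3, not > 4; antecedent false, conditional vacuously true  ✔
5) T + S = 14 + 14 = 28  ✔
6) V = 3, and 3 ≠ 0  ✔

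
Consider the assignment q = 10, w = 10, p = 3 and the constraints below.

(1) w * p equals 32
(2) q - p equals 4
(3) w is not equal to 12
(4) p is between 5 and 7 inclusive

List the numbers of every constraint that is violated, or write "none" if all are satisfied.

Constraints 1, 2, and 4 do not hold.

(1) w * p = 10 * 3 = 30, not 32 — violated.
(2) q - p = 10 - 3 = 7, not 4 — violated.
(3) w = 10, and 10 ≠ 12 — OK.
(4) p = 3 is outside [5, 7] — violated.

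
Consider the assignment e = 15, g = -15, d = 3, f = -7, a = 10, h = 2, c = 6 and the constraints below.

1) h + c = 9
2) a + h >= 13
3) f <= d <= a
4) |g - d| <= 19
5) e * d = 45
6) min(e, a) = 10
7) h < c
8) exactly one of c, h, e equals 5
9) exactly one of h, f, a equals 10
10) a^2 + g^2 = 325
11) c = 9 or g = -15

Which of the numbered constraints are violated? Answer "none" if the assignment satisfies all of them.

Constraints 1, 2, and 8 do not hold.

1) h + c = 2 + 6 = 8, not 9 — fails.
2) a + h = 10 + 2 = 12; 12 < 13, bound 13 not met — fails.
3) values -7 <= 3 <= 10 — holds.
4) |-15 - 3| = 18; 18 ≤ 19 — holds.
5) e * d = 15 * 3 = 45 — holds.
6) min(15, 10) = 10 — holds.
7) h = 2, c = 6; 2 < 6 — holds.
8) c=6, h=2, e=15; 0 of them equal 5, not exactly one — fails.
9) h=2, f=-7, a=10; 1 of them equals 10 — holds.
10) a^2 + g^2 = 10^2 + (-15)^2 = 100 + 225 = 325 — holds.
11) c = 6 ≠ 9, but g = -15 = -15 (second disjunct) — holds.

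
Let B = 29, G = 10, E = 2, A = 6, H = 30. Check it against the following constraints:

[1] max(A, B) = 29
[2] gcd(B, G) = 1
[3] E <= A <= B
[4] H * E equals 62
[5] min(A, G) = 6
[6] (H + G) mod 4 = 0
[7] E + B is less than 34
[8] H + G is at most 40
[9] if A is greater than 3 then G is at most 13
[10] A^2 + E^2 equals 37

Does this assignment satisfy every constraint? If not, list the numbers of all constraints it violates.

[1] max(6, 29) = 29 — holds.
[2] gcd(29, 10) = 1 — holds.
[3] values 2 <= 6 <= 29 — holds.
[4] H * E = 30 * 2 = 60, not 62 — does not hold.
[5] min(6, 10) = 6 — holds.
[6] H + G = 40; 40 mod 4 = 0 — holds.
[7] E + B = 2 + 29 = 31; 31 < 34 — holds.
[8] H + G = 30 + 10 = 40; 40 ≤ 40 — holds.
[9] A = 6 > 3, so we need G ≤ 13; G = 10 ≤ 13 — holds.
[10] A^2 + E^2 = 6^2 + 2^2 = 36 + 4 = 40, not 37 — does not hold.

The assignment fails constraints 4, 10.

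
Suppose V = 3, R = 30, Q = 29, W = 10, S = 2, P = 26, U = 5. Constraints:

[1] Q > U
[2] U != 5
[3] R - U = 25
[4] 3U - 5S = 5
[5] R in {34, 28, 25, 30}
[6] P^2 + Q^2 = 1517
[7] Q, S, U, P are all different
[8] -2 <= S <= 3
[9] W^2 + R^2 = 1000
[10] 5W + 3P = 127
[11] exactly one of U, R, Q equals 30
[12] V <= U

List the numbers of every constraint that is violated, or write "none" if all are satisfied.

[1] Q = 29, U = 5; 29 > 5 — OK.
[2] U = 5, but 5 is required to differ — violated.
[3] R - U = 30 - 5 = 25 — OK.
[4] 3U - 5S = 3(5) - 5(2) = 5 — OK.
[5] R = 30 is in {34, 28, 25, 30} — OK.
[6] P^2 + Q^2 = 26^2 + 29^2 = 676 + 841 = 1517 — OK.
[7] values 29, 2, 5, 26 are pairwise distinct — OK.
[8] S = 2 lies in [-2, 3] — OK.
[9] W^2 + R^2 = 10^2 + 30^2 = 100 + 900 = 1000 — OK.
[10] 5W + 3P = 5(10) + 3(26) = 128, not 127 — violated.
[11] U=5, R=30, Q=29; 1 of them equals 30 — OK.
[12] V = 3, U = 5; 3 ≤ 5 — OK.

Constraints 2 and 10 are violated.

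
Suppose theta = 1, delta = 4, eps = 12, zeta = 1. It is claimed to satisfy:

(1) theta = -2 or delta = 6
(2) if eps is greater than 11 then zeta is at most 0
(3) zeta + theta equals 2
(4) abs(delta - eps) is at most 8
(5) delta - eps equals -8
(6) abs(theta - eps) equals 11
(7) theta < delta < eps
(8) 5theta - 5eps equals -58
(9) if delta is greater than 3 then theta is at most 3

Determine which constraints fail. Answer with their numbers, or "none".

Constraints 1, 2, and 8 are violated.

(1) theta = 1 ≠ -2 and delta = 4 ≠ 6; both disjuncts false — does not hold.
(2) eps = 12 > 11, so we need zeta ≤ 0; but zeta = 1 > 0 — does not hold.
(3) zeta + theta = 1 + 1 = 2 — holds.
(4) abs(4 - 12) = 8; 8 ≤ 8 — holds.
(5) delta - eps = 4 - 12 = -8 — holds.
(6) abs(1 - 12) = 11 — holds.
(7) values 1 < 4 < 12 — holds.
(8) 5theta - 5eps = 5(1) - 5(12) = -55, not -58 — does not hold.
(9) delta = 4 > 3, so we need theta ≤ 3; theta = 1 ≤ 3 — holds.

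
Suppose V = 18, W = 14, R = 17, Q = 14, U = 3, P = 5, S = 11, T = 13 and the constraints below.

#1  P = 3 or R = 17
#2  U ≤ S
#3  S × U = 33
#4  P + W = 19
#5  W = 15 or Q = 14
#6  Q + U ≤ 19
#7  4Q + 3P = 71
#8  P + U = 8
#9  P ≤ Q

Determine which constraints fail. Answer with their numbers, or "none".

#1 P = 5 ≠ 3, but R = 17 = 17 (second disjunct)  ✔
#2 U = 3, S = 11; 3 ≤ 11  ✔
#3 S × U = 11 × 3 = 33  ✔
#4 P + W = 5 + 14 = 19  ✔
#5 W = 14 ≠ 15, but Q = 14 = 14 (second disjunct)  ✔
#6 Q + U = 14 + 3 = 17; 17 ≤ 19  ✔
#7 4Q + 3P = 4(14) + 3(5) = 71  ✔
#8 P + U = 5 + 3 = 8  ✔
#9 P = 5, Q = 14; 5 ≤ 14  ✔

No violations.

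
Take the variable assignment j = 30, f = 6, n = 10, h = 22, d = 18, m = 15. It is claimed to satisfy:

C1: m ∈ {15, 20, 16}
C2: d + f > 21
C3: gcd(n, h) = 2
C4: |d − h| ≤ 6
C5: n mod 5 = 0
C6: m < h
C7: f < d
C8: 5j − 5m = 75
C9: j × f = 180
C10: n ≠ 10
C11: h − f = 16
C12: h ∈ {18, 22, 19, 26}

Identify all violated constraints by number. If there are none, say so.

C1: m = 15 is in {15, 20, 16} — holds.
C2: d + f = 18 + 6 = 24; 24 > 21 — holds.
C3: gcd(10, 22) = 2 — holds.
C4: |18 − 22| = 4; 4 ≤ 6 — holds.
C5: 10 mod 5 = 0 — holds.
C6: m = 15, h = 22; 15 < 22 — holds.
C7: f = 6, d = 18; 6 < 18 — holds.
C8: 5j − 5m = 5(30) − 5(15) = 75 — holds.
C9: j × f = 30 × 6 = 180 — holds.
C10: n = 10, but 10 is required to differ — fails.
C11: h − f = 22 − 6 = 16 — holds.
C12: h = 22 is in {18, 22, 19, 26} — holds.

Constraint 10 does not hold.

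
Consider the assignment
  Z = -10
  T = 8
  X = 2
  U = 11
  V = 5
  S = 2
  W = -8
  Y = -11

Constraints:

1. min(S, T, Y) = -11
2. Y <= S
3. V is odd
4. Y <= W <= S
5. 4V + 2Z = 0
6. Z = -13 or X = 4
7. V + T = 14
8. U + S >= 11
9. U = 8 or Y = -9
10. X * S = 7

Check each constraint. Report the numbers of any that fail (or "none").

Violated: 6, 7, 9, and 10.

1. min(2, 8, -11) = -11 — holds.
2. Y = -11, S = 2; -11 ≤ 2 — holds.
3. V = 5 is odd — holds.
4. values -11 <= -8 <= 2 — holds.
5. 4V + 2Z = 4(5) + 2(-10) = 0 — holds.
6. Z = -10 ≠ -13 and X = 2 ≠ 4; both disjuncts false — fails.
7. V + T = 5 + 8 = 13, not 14 — fails.
8. U + S = 11 + 2 = 13; 13 ≥ 11 — holds.
9. U = 11 ≠ 8 and Y = -11 ≠ -9; both disjuncts false — fails.
10. X * S = 2 * 2 = 4, not 7 — fails.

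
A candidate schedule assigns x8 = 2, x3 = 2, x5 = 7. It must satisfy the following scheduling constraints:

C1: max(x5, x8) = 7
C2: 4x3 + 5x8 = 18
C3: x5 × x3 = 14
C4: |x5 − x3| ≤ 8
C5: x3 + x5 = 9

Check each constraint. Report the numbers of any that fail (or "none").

The assignment satisfies every constraint.

C1: max(7, 2) = 7 — holds.
C2: 4x3 + 5x8 = 4(2) + 5(2) = 18 — holds.
C3: x5 × x3 = 7 × 2 = 14 — holds.
C4: |7 − 2| = 5; 5 ≤ 8 — holds.
C5: x3 + x5 = 2 + 7 = 9 — holds.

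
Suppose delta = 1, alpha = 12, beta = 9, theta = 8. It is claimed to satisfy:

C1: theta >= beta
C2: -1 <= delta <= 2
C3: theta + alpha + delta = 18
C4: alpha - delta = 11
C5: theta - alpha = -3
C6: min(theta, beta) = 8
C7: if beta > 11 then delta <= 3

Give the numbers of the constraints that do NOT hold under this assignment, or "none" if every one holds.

Violated: 1, 3, and 5.

C1: theta = 8, beta = 9; 8 < 9 (want ≥) — does not hold.
C2: delta = 1 lies in [-1, 2] — holds.
C3: theta + alpha + delta = 8 + 12 + 1 = 21, not 18 — does not hold.
C4: alpha - delta = 12 - 1 = 11 — holds.
C5: theta - alpha = 8 - 12 = -4, not -3 — does not hold.
C6: min(8, 9) = 8 — holds.
C7: beta = 9, not > 11; antecedent false, conditional vacuously true — holds.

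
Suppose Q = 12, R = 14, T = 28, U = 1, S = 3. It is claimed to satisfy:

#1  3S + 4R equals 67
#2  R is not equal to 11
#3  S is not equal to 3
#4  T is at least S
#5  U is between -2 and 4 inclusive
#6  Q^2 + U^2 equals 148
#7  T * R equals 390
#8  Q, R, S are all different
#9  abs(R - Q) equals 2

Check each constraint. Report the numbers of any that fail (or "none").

Violated: 1, 3, 6, 7.

#1 3S + 4R = 3(3) + 4(14) = 65, not 67 — violated.
#2 R = 14, and 14 ≠ 11 — satisfied.
#3 S = 3, but 3 is required to differ — violated.
#4 T = 28, S = 3; 28 ≥ 3 — satisfied.
#5 U = 1 lies in [-2, 4] — satisfied.
#6 Q^2 + U^2 = 12^2 + 1^2 = 144 + 1 = 145, not 148 — violated.
#7 T * R = 28 * 14 = 392, not 390 — violated.
#8 values 12, 14, 3 are pairwise distinct — satisfied.
#9 abs(14 - 12) = 2 — satisfied.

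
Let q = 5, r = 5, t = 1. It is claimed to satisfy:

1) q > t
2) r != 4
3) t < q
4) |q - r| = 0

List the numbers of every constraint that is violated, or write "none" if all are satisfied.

1) q = 5, t = 1; 5 > 1 — OK.
2) r = 5, and 5 ≠ 4 — OK.
3) t = 1, q = 5; 1 < 5 — OK.
4) |5 - 5| = 0 — OK.

None — every constraint holds.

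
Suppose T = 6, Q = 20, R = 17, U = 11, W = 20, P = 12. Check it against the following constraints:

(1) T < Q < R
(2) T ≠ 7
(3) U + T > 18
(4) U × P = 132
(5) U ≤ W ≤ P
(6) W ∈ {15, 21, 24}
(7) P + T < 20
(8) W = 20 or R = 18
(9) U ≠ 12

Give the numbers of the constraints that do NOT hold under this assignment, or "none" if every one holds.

No — constraints 1, 3, 5, and 6 are not satisfied.

(1) values 6, 20, 17; Q = 20 is not < R = 17 — violated.
(2) T = 6, and 6 ≠ 7 — OK.
(3) U + T = 11 + 6 = 17; 17 ≤ 18, bound 18 not met — violated.
(4) U × P = 11 × 12 = 132 — OK.
(5) values 11, 20, 12; W = 20 is not ≤ P = 12 — violated.
(6) W = 20 is not in {15, 21, 24} — violated.
(7) P + T = 12 + 6 = 18; 18 < 20 — OK.
(8) W = 20 = 20 (first disjunct) — OK.
(9) U = 11, and 11 ≠ 12 — OK.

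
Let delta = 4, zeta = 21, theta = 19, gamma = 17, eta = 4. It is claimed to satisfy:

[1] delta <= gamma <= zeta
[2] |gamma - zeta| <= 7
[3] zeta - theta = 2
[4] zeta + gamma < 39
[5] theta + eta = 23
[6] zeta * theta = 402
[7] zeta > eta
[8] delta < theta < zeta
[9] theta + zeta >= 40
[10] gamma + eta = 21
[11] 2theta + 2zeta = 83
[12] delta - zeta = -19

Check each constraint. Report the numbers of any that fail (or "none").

[1] values 4 <= 17 <= 21  OK
[2] |17 - 21| = 4; 4 ≤ 7  OK
[3] zeta - theta = 21 - 19 = 2  OK
[4] zeta + gamma = 21 + 17 = 38; 38 < 39  OK
[5] theta + eta = 19 + 4 = 23  OK
[6] zeta * theta = 21 * 19 = 399, not 402  FAIL
[7] zeta = 21, eta = 4; 21 > 4  OK
[8] values 4 < 19 < 21  OK
[9] theta + zeta = 19 + 21 = 40; 40 ≥ 40  OK
[10] gamma + eta = 17 + 4 = 21  OK
[11] 2theta + 2zeta = 2(19) + 2(21) = 80, not 83  FAIL
[12] delta - zeta = 4 - 21 = -17, not -19  FAIL

No — constraints 6, 11, 12 are not satisfied.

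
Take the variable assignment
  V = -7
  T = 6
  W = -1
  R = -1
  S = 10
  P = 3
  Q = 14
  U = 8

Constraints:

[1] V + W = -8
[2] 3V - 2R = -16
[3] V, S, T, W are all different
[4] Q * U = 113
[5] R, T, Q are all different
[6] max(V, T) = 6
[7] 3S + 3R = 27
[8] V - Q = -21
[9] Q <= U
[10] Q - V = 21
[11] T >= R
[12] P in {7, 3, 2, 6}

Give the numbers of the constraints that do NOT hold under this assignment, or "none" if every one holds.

No — constraints 2, 4, 9 are not satisfied.

[1] V + W = -7 + (-1) = -8 — holds.
[2] 3V - 2R = 3(-7) - 2(-1) = -19, not -16 — does not hold.
[3] values -7, 10, 6, -1 are pairwise distinct — holds.
[4] Q * U = 14 * 8 = 112, not 113 — does not hold.
[5] values -1, 6, 14 are pairwise distinct — holds.
[6] max(-7, 6) = 6 — holds.
[7] 3S + 3R = 3(10) + 3(-1) = 27 — holds.
[8] V - Q = -7 - 14 = -21 — holds.
[9] Q = 14, U = 8; 14 > 8 (want ≤) — does not hold.
[10] Q - V = 14 - (-7) = 21 — holds.
[11] T = 6, R = -1; 6 ≥ -1 — holds.
[12] P = 3 is in {7, 3, 2, 6} — holds.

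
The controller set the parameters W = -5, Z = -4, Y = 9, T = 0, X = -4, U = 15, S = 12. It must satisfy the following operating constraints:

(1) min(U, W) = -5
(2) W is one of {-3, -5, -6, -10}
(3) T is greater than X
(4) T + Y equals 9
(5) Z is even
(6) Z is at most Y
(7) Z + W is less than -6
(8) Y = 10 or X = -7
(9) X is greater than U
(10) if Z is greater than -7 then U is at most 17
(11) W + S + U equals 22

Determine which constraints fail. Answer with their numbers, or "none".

Constraints 8, 9 are violated.

(1) min(15, -5) = -5  ✔
(2) W = -5 is in {-3, -5, -6, -10}  ✔
(3) T = 0, X = -4; 0 > -4  ✔
(4) T + Y = 0 + 9 = 9  ✔
(5) Z = -4 is even  ✔
(6) Z = -4, Y = 9; -4 ≤ 9  ✔
(7) Z + W = -4 + (-5) = -9; -9 < -6  ✔
(8) Y = 9 ≠ 10 and X = -4 ≠ -7; both disjuncts false  ✘
(9) X = -4, U = 15; -4 ≤ 15 (want >)  ✘
(10) Z = -4 > -7, so we need U ≤ 17; U = 15 ≤ 17  ✔
(11) W + S + U = -5 + 12 + 15 = 22  ✔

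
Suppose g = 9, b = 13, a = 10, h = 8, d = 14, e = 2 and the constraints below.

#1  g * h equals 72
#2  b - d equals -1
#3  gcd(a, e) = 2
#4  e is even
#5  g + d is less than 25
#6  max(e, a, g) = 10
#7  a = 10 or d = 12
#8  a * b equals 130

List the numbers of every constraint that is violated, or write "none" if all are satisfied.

All constraints are satisfied.

#1 g * h = 9 * 8 = 72 — satisfied.
#2 b - d = 13 - 14 = -1 — satisfied.
#3 gcd(10, 2) = 2 — satisfied.
#4 e = 2 is even — satisfied.
#5 g + d = 9 + 14 = 23; 23 < 25 — satisfied.
#6 max(2, 10, 9) = 10 — satisfied.
#7 a = 10 = 10 (first disjunct) — satisfied.
#8 a * b = 10 * 13 = 130 — satisfied.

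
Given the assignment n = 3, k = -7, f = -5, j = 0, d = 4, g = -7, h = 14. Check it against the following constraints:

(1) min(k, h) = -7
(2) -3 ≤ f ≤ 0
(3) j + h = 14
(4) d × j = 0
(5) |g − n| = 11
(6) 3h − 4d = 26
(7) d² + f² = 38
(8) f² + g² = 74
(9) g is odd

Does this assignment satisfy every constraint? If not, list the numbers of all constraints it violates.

No — constraints 2, 5, and 7 are not satisfied.

(1) min(-7, 14) = -7  ✔
(2) f = -5 is outside [-3, 0]  ✘
(3) j + h = 0 + 14 = 14  ✔
(4) d × j = 4 × 0 = 0  ✔
(5) |-7 − 3| = 10, not 11  ✘
(6) 3h − 4d = 3(14) − 4(4) = 26  ✔
(7) d² + f² = 4² + (-5)² = 16 + 25 = 41, not 38  ✘
(8) f² + g² = (-5)² + (-7)² = 25 + 49 = 74  ✔
(9) g = -7 is odd  ✔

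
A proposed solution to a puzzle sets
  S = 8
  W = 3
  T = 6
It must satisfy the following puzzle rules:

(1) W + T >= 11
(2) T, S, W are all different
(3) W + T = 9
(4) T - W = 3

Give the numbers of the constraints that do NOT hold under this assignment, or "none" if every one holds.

Violated: 1.

(1) W + T = 3 + 6 = 9; 9 < 11, bound 11 not met  fails
(2) values 6, 8, 3 are pairwise distinct  holds
(3) W + T = 3 + 6 = 9  holds
(4) T - W = 6 - 3 = 3  holds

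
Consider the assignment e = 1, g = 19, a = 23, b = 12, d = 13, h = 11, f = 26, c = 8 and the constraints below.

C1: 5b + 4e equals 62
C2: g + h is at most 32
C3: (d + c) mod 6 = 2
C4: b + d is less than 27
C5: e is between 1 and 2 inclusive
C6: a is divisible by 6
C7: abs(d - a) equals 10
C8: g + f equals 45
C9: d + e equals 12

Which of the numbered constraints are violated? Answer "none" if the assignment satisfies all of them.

C1: 5b + 4e = 5(12) + 4(1) = 64, not 62  FAIL
C2: g + h = 19 + 11 = 30; 30 ≤ 32  OK
C3: d + c = 21; 21 mod 6 = 3, not 2  FAIL
C4: b + d = 12 + 13 = 25; 25 < 27  OK
C5: e = 1 lies in [1, 2]  OK
C6: 23 = 6*3 + 5, so 6 does not divide 23  FAIL
C7: abs(13 - 23) = 10  OK
C8: g + f = 19 + 26 = 45  OK
C9: d + e = 13 + 1 = 14, not 12  FAIL

Violated: 1, 3, 6, and 9.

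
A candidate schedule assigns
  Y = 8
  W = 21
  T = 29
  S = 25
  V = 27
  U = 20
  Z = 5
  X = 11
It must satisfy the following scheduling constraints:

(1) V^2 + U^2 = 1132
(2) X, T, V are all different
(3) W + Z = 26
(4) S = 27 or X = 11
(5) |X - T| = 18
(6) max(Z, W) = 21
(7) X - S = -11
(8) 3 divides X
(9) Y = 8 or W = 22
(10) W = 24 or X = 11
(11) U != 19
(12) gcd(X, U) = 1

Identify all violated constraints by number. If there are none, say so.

(1) V^2 + U^2 = 27^2 + 20^2 = 729 + 400 = 1129, not 1132 — violated.
(2) values 11, 29, 27 are pairwise distinct — satisfied.
(3) W + Z = 21 + 5 = 26 — satisfied.
(4) S = 25 ≠ 27, but X = 11 = 11 (second disjunct) — satisfied.
(5) |11 - 29| = 18 — satisfied.
(6) max(5, 21) = 21 — satisfied.
(7) X - S = 11 - 25 = -14, not -11 — violated.
(8) 11 = 3*3 + 2, so 3 does not divide 11 — violated.
(9) Y = 8 = 8 (first disjunct) — satisfied.
(10) W = 21 ≠ 24, but X = 11 = 11 (second disjunct) — satisfied.
(11) U = 20, and 20 ≠ 19 — satisfied.
(12) gcd(11, 20) = 1 — satisfied.

Constraints 1, 7, 8 do not hold.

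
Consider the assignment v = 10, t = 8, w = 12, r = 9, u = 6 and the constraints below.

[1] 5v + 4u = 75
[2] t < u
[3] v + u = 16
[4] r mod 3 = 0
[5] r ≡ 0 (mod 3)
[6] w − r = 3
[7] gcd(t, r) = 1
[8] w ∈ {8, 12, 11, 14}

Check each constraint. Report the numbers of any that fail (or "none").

Constraints 1 and 2 are violated.

[1] 5v + 4u = 5(10) + 4(6) = 74, not 75  FAIL
[2] t = 8, u = 6; 8 ≥ 6 (want <)  FAIL
[3] v + u = 10 + 6 = 16  OK
[4] 9 mod 3 = 0  OK
[5] 9 mod 3 = 0  OK
[6] w − r = 12 − 9 = 3  OK
[7] gcd(8, 9) = 1  OK
[8] w = 12 is in {8, 12, 11, 14}  OK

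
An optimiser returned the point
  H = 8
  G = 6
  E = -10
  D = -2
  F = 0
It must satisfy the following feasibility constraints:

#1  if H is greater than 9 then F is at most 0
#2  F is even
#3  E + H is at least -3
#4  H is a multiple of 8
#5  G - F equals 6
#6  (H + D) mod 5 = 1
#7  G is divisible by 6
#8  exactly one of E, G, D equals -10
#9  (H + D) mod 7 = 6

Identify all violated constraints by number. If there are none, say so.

#1 H = 8, not > 9; antecedent false, conditional vacuously true — OK.
#2 F = 0 is even — OK.
#3 E + H = -10 + 8 = -2; -2 ≥ -3 — OK.
#4 8 / 8 = 1, so 8 divides 8 — OK.
#5 G - F = 6 - 0 = 6 — OK.
#6 H + D = 6; 6 mod 5 = 1 — OK.
#7 6 / 6 = 1, so 6 divides 6 — OK.
#8 E=-10, G=6, D=-2; 1 of them equals -10 — OK.
#9 H + D = 6; 6 mod 7 = 6 — OK.

None — every constraint holds.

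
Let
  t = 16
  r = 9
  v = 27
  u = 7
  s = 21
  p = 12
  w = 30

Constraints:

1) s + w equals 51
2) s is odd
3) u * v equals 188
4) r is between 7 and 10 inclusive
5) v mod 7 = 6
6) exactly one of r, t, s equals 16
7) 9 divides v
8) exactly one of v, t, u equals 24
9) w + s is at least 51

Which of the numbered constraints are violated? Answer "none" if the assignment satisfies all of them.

1) s + w = 21 + 30 = 51 — holds.
2) s = 21 is odd — holds.
3) u * v = 7 * 27 = 189, not 188 — fails.
4) r = 9 lies in [7, 10] — holds.
5) 27 mod 7 = 6 — holds.
6) r=9, t=16, s=21; 1 of them equals 16 — holds.
7) 27 / 9 = 3, so 9 divides 27 — holds.
8) v=27, t=16, u=7; 0 of them equal 24, not exactly one — fails.
9) w + s = 30 + 21 = 51; 51 ≥ 51 — holds.

Constraints 3, 8 are violated.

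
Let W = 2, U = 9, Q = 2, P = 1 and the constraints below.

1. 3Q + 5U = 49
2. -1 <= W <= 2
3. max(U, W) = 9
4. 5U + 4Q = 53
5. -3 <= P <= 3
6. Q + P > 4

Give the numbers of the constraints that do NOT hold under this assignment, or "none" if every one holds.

1. 3Q + 5U = 3(2) + 5(9) = 51, not 49 — violated.
2. W = 2 lies in [-1, 2] — OK.
3. max(9, 2) = 9 — OK.
4. 5U + 4Q = 5(9) + 4(2) = 53 — OK.
5. P = 1 lies in [-3, 3] — OK.
6. Q + P = 2 + 1 = 3; 3 ≤ 4, bound 4 not met — violated.

No — constraints 1, 6 are not satisfied.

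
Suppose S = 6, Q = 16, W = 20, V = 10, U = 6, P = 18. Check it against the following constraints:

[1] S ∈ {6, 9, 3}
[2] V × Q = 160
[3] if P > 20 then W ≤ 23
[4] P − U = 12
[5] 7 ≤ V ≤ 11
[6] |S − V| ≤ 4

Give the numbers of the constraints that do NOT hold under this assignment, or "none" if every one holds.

Yes — all constraints hold.

[1] S = 6 is in {6, 9, 3}  ✔
[2] V × Q = 10 × 16 = 160  ✔
[3] P = 18, not > 20; antecedent false, conditional vacuously true  ✔
[4] P − U = 18 − 6 = 12  ✔
[5] V = 10 lies in [7, 11]  ✔
[6] |6 − 10| = 4; 4 ≤ 4  ✔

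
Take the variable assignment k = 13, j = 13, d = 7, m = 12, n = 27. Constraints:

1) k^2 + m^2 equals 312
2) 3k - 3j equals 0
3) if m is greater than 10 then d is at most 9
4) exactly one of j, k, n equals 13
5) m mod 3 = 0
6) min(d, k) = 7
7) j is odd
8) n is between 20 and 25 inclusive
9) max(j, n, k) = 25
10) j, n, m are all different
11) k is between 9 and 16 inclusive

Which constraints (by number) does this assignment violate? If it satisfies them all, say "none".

Constraints 1, 4, 8, and 9 are violated.

1) k^2 + m^2 = 13^2 + 12^2 = 169 + 144 = 313, not 312 — fails.
2) 3k - 3j = 3(13) - 3(13) = 0 — holds.
3) m = 12 > 10, so we need d ≤ 9; d = 7 ≤ 9 — holds.
4) j=13, k=13, n=27; 2 of them equal 13, not exactly one — fails.
5) 12 mod 3 = 0 — holds.
6) min(7, 13) = 7 — holds.
7) j = 13 is odd — holds.
8) n = 27 is outside [20, 25] — fails.
9) max(13, 27, 13) = 27, not 25 — fails.
10) values 13, 27, 12 are pairwise distinct — holds.
11) k = 13 lies in [9, 16] — holds.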